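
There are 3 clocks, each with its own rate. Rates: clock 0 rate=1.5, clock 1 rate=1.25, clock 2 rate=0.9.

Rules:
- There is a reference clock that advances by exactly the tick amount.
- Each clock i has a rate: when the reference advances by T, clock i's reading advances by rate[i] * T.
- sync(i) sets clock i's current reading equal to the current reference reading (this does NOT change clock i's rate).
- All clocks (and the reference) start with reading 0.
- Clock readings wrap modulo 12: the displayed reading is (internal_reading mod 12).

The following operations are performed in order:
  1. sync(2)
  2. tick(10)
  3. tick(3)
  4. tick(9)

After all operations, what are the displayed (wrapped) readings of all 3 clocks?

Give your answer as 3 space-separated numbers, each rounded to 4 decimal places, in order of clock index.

After op 1 sync(2): ref=0.0000 raw=[0.0000 0.0000 0.0000]
After op 2 tick(10): ref=10.0000 raw=[15.0000 12.5000 9.0000]
After op 3 tick(3): ref=13.0000 raw=[19.5000 16.2500 11.7000]
After op 4 tick(9): ref=22.0000 raw=[33.0000 27.5000 19.8000]
Wrap final raw readings (mod 12): 33.0000 mod 12 = 9.0000; 27.5000 mod 12 = 3.5000; 19.8000 mod 12 = 7.8000

Answer: 9.0000 3.5000 7.8000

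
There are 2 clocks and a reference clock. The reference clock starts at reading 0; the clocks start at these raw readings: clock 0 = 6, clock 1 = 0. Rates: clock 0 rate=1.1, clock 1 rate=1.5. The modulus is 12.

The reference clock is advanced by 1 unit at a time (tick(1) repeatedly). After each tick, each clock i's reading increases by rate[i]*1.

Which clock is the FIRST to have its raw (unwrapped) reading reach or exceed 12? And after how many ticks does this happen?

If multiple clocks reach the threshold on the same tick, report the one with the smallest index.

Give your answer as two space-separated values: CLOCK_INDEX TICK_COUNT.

Answer: 0 6

Derivation:
clock 0: start=6, rate=1.1, needs 12-6 = 6; ticks = ceil(6/1.1) = ceil(5.4545) = 6; reading at tick 6 = 6 + 1.1*6 = 12.6000
clock 1: start=0, rate=1.5, needs 12-0 = 12; ticks = ceil(12/1.5) = ceil(8.0000) = 8; reading at tick 8 = 0 + 1.5*8 = 12.0000
Minimum tick count = 6; winners = [0]; smallest index = 0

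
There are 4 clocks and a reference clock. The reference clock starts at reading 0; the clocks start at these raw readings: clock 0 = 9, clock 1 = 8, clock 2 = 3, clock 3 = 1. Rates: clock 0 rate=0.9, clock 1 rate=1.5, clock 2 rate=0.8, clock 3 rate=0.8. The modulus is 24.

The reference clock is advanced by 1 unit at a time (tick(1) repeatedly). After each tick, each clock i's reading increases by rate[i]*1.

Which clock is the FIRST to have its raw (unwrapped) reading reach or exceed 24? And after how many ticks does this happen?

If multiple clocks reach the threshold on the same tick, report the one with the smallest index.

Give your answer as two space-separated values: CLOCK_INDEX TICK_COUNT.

clock 0: start=9, rate=0.9, needs 24-9 = 15; ticks = ceil(15/0.9) = ceil(16.6667) = 17; reading at tick 17 = 9 + 0.9*17 = 24.3000
clock 1: start=8, rate=1.5, needs 24-8 = 16; ticks = ceil(16/1.5) = ceil(10.6667) = 11; reading at tick 11 = 8 + 1.5*11 = 24.5000
clock 2: start=3, rate=0.8, needs 24-3 = 21; ticks = ceil(21/0.8) = ceil(26.2500) = 27; reading at tick 27 = 3 + 0.8*27 = 24.6000
clock 3: start=1, rate=0.8, needs 24-1 = 23; ticks = ceil(23/0.8) = ceil(28.7500) = 29; reading at tick 29 = 1 + 0.8*29 = 24.2000
Minimum tick count = 11; winners = [1]; smallest index = 1

Answer: 1 11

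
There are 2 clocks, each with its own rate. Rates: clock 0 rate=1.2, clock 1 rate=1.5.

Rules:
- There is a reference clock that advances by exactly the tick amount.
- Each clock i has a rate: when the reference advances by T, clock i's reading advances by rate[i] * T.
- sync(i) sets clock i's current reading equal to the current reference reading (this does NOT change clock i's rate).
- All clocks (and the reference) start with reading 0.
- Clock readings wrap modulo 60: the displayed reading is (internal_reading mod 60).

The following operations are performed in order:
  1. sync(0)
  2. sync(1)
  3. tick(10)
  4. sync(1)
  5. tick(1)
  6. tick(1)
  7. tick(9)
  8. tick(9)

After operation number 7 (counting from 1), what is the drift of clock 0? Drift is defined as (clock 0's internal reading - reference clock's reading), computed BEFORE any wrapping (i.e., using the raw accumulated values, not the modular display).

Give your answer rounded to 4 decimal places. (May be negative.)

After op 1 sync(0): ref=0.0000 raw=[0.0000 0.0000]
After op 2 sync(1): ref=0.0000 raw=[0.0000 0.0000]
After op 3 tick(10): ref=10.0000 raw=[12.0000 15.0000]
After op 4 sync(1): ref=10.0000 raw=[12.0000 10.0000]
After op 5 tick(1): ref=11.0000 raw=[13.2000 11.5000]
After op 6 tick(1): ref=12.0000 raw=[14.4000 13.0000]
After op 7 tick(9): ref=21.0000 raw=[25.2000 26.5000]
Drift of clock 0 after op 7: 25.2000 - 21.0000 = 4.2000

Answer: 4.2000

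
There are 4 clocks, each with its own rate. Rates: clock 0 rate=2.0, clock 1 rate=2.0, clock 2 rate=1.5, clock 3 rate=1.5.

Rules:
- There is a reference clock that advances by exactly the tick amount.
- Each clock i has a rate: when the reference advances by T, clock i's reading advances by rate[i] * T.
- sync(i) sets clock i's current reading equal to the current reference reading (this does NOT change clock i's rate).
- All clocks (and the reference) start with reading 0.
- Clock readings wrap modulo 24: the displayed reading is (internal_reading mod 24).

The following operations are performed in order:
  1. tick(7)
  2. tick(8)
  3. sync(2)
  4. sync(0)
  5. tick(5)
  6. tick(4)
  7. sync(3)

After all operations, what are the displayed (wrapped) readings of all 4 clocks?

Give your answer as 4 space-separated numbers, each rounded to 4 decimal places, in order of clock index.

After op 1 tick(7): ref=7.0000 raw=[14.0000 14.0000 10.5000 10.5000]
After op 2 tick(8): ref=15.0000 raw=[30.0000 30.0000 22.5000 22.5000]
After op 3 sync(2): ref=15.0000 raw=[30.0000 30.0000 15.0000 22.5000]
After op 4 sync(0): ref=15.0000 raw=[15.0000 30.0000 15.0000 22.5000]
After op 5 tick(5): ref=20.0000 raw=[25.0000 40.0000 22.5000 30.0000]
After op 6 tick(4): ref=24.0000 raw=[33.0000 48.0000 28.5000 36.0000]
After op 7 sync(3): ref=24.0000 raw=[33.0000 48.0000 28.5000 24.0000]
Wrap final raw readings (mod 24): 33.0000 mod 24 = 9.0000; 48.0000 mod 24 = 0.0000; 28.5000 mod 24 = 4.5000; 24.0000 mod 24 = 0.0000

Answer: 9.0000 0.0000 4.5000 0.0000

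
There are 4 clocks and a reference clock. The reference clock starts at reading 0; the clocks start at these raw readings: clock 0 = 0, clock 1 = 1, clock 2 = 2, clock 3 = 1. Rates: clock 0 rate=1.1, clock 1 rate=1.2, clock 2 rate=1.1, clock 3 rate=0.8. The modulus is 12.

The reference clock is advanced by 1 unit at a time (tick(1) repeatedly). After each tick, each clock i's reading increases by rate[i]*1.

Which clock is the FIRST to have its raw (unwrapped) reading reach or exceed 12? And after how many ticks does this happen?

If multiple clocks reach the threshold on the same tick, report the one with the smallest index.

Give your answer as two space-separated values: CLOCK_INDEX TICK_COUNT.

Answer: 1 10

Derivation:
clock 0: start=0, rate=1.1, needs 12-0 = 12; ticks = ceil(12/1.1) = ceil(10.9091) = 11; reading at tick 11 = 0 + 1.1*11 = 12.1000
clock 1: start=1, rate=1.2, needs 12-1 = 11; ticks = ceil(11/1.2) = ceil(9.1667) = 10; reading at tick 10 = 1 + 1.2*10 = 13.0000
clock 2: start=2, rate=1.1, needs 12-2 = 10; ticks = ceil(10/1.1) = ceil(9.0909) = 10; reading at tick 10 = 2 + 1.1*10 = 13.0000
clock 3: start=1, rate=0.8, needs 12-1 = 11; ticks = ceil(11/0.8) = ceil(13.7500) = 14; reading at tick 14 = 1 + 0.8*14 = 12.2000
Minimum tick count = 10; winners = [1, 2]; smallest index = 1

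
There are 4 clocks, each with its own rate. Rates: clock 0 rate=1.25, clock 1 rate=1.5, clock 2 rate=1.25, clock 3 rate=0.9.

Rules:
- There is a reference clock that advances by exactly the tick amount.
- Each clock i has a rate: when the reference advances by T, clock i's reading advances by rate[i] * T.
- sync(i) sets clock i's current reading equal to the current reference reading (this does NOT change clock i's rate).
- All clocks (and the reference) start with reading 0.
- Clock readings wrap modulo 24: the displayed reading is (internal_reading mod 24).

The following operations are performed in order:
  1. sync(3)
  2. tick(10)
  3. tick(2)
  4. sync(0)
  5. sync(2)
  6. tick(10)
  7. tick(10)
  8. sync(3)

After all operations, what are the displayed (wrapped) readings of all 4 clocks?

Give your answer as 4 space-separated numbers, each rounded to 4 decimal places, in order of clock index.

Answer: 13.0000 0.0000 13.0000 8.0000

Derivation:
After op 1 sync(3): ref=0.0000 raw=[0.0000 0.0000 0.0000 0.0000]
After op 2 tick(10): ref=10.0000 raw=[12.5000 15.0000 12.5000 9.0000]
After op 3 tick(2): ref=12.0000 raw=[15.0000 18.0000 15.0000 10.8000]
After op 4 sync(0): ref=12.0000 raw=[12.0000 18.0000 15.0000 10.8000]
After op 5 sync(2): ref=12.0000 raw=[12.0000 18.0000 12.0000 10.8000]
After op 6 tick(10): ref=22.0000 raw=[24.5000 33.0000 24.5000 19.8000]
After op 7 tick(10): ref=32.0000 raw=[37.0000 48.0000 37.0000 28.8000]
After op 8 sync(3): ref=32.0000 raw=[37.0000 48.0000 37.0000 32.0000]
Wrap final raw readings (mod 24): 37.0000 mod 24 = 13.0000; 48.0000 mod 24 = 0.0000; 37.0000 mod 24 = 13.0000; 32.0000 mod 24 = 8.0000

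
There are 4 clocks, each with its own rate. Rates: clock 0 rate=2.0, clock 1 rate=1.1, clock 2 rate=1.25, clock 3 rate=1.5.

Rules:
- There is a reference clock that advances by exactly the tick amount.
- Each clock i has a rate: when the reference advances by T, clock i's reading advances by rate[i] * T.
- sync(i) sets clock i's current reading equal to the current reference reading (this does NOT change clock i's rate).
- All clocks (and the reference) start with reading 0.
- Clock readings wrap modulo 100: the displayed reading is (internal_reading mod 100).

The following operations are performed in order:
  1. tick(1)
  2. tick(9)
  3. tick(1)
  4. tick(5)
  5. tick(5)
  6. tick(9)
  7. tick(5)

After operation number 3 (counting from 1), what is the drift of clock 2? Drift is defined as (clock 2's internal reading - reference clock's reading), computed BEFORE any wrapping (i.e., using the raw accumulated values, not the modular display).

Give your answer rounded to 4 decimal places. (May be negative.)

Answer: 2.7500

Derivation:
After op 1 tick(1): ref=1.0000 raw=[2.0000 1.1000 1.2500 1.5000]
After op 2 tick(9): ref=10.0000 raw=[20.0000 11.0000 12.5000 15.0000]
After op 3 tick(1): ref=11.0000 raw=[22.0000 12.1000 13.7500 16.5000]
Drift of clock 2 after op 3: 13.7500 - 11.0000 = 2.7500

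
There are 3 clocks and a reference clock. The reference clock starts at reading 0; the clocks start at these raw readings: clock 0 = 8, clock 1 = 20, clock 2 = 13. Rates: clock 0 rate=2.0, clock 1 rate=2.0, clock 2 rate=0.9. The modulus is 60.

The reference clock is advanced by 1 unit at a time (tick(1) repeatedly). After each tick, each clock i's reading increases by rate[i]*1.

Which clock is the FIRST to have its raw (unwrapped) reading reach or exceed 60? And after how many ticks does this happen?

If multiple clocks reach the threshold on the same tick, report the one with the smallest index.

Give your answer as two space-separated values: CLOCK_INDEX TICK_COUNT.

Answer: 1 20

Derivation:
clock 0: start=8, rate=2.0, needs 60-8 = 52; ticks = ceil(52/2.0) = ceil(26.0000) = 26; reading at tick 26 = 8 + 2.0*26 = 60.0000
clock 1: start=20, rate=2.0, needs 60-20 = 40; ticks = ceil(40/2.0) = ceil(20.0000) = 20; reading at tick 20 = 20 + 2.0*20 = 60.0000
clock 2: start=13, rate=0.9, needs 60-13 = 47; ticks = ceil(47/0.9) = ceil(52.2222) = 53; reading at tick 53 = 13 + 0.9*53 = 60.7000
Minimum tick count = 20; winners = [1]; smallest index = 1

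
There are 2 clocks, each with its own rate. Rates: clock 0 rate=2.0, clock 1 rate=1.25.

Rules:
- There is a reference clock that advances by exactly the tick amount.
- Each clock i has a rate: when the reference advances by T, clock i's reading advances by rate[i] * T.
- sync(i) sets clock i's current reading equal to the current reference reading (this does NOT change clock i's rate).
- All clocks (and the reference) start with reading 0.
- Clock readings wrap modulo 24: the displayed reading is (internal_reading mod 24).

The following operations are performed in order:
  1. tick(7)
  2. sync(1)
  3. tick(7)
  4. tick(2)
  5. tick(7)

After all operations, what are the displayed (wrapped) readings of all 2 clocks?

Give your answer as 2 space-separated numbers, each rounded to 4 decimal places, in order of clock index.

Answer: 22.0000 3.0000

Derivation:
After op 1 tick(7): ref=7.0000 raw=[14.0000 8.7500]
After op 2 sync(1): ref=7.0000 raw=[14.0000 7.0000]
After op 3 tick(7): ref=14.0000 raw=[28.0000 15.7500]
After op 4 tick(2): ref=16.0000 raw=[32.0000 18.2500]
After op 5 tick(7): ref=23.0000 raw=[46.0000 27.0000]
Wrap final raw readings (mod 24): 46.0000 mod 24 = 22.0000; 27.0000 mod 24 = 3.0000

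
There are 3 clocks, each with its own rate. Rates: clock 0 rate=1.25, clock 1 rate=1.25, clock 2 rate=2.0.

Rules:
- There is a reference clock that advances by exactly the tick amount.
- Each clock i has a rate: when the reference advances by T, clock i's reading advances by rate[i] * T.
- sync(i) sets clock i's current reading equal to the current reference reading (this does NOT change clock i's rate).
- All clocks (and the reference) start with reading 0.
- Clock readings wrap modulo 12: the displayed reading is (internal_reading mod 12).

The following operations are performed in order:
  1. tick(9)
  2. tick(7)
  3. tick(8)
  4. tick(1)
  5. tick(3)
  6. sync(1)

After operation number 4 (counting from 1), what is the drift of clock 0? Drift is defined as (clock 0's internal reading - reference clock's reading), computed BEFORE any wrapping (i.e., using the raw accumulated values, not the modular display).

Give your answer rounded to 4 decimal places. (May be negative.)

Answer: 6.2500

Derivation:
After op 1 tick(9): ref=9.0000 raw=[11.2500 11.2500 18.0000]
After op 2 tick(7): ref=16.0000 raw=[20.0000 20.0000 32.0000]
After op 3 tick(8): ref=24.0000 raw=[30.0000 30.0000 48.0000]
After op 4 tick(1): ref=25.0000 raw=[31.2500 31.2500 50.0000]
Drift of clock 0 after op 4: 31.2500 - 25.0000 = 6.2500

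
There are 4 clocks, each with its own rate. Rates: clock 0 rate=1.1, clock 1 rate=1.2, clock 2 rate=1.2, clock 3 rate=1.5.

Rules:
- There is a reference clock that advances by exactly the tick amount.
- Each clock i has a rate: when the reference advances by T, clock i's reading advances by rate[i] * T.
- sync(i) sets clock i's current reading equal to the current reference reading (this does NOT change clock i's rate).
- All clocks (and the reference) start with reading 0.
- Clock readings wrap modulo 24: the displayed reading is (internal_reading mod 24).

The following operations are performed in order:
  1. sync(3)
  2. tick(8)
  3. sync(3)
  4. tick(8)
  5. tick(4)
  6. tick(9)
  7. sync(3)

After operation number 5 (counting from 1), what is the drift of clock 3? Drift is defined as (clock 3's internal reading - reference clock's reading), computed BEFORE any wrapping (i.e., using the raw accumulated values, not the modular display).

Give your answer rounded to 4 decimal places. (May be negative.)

After op 1 sync(3): ref=0.0000 raw=[0.0000 0.0000 0.0000 0.0000]
After op 2 tick(8): ref=8.0000 raw=[8.8000 9.6000 9.6000 12.0000]
After op 3 sync(3): ref=8.0000 raw=[8.8000 9.6000 9.6000 8.0000]
After op 4 tick(8): ref=16.0000 raw=[17.6000 19.2000 19.2000 20.0000]
After op 5 tick(4): ref=20.0000 raw=[22.0000 24.0000 24.0000 26.0000]
Drift of clock 3 after op 5: 26.0000 - 20.0000 = 6.0000

Answer: 6.0000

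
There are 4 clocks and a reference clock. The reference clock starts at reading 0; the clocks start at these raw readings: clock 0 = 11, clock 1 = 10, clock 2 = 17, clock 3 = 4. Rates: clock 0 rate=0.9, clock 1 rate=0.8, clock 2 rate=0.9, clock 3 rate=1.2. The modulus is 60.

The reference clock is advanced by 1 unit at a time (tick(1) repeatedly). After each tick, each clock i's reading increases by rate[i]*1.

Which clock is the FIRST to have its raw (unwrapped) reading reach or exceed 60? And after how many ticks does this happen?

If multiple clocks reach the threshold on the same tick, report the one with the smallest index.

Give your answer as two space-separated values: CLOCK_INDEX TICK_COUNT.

clock 0: start=11, rate=0.9, needs 60-11 = 49; ticks = ceil(49/0.9) = ceil(54.4444) = 55; reading at tick 55 = 11 + 0.9*55 = 60.5000
clock 1: start=10, rate=0.8, needs 60-10 = 50; ticks = ceil(50/0.8) = ceil(62.5000) = 63; reading at tick 63 = 10 + 0.8*63 = 60.4000
clock 2: start=17, rate=0.9, needs 60-17 = 43; ticks = ceil(43/0.9) = ceil(47.7778) = 48; reading at tick 48 = 17 + 0.9*48 = 60.2000
clock 3: start=4, rate=1.2, needs 60-4 = 56; ticks = ceil(56/1.2) = ceil(46.6667) = 47; reading at tick 47 = 4 + 1.2*47 = 60.4000
Minimum tick count = 47; winners = [3]; smallest index = 3

Answer: 3 47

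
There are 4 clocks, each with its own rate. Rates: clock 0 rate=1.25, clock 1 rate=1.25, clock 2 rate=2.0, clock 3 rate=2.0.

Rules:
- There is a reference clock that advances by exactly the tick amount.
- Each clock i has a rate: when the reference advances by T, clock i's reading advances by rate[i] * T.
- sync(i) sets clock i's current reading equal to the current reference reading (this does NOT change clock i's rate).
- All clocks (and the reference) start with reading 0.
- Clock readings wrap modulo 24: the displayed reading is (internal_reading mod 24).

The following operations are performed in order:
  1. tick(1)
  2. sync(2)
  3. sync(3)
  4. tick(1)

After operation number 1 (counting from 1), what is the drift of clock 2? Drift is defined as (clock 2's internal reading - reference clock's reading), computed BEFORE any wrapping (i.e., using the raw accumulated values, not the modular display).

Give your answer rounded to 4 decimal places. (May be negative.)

Answer: 1.0000

Derivation:
After op 1 tick(1): ref=1.0000 raw=[1.2500 1.2500 2.0000 2.0000]
Drift of clock 2 after op 1: 2.0000 - 1.0000 = 1.0000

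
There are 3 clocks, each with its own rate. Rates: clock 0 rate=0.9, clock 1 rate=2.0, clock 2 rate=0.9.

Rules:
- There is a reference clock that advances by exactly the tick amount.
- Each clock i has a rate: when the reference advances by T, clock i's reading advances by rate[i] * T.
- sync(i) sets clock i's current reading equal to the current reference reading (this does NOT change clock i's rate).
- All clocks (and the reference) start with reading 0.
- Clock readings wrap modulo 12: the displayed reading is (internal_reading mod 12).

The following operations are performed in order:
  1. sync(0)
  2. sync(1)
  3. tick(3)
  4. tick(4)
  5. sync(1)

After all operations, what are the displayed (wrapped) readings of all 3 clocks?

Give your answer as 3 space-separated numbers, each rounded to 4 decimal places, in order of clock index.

Answer: 6.3000 7.0000 6.3000

Derivation:
After op 1 sync(0): ref=0.0000 raw=[0.0000 0.0000 0.0000]
After op 2 sync(1): ref=0.0000 raw=[0.0000 0.0000 0.0000]
After op 3 tick(3): ref=3.0000 raw=[2.7000 6.0000 2.7000]
After op 4 tick(4): ref=7.0000 raw=[6.3000 14.0000 6.3000]
After op 5 sync(1): ref=7.0000 raw=[6.3000 7.0000 6.3000]
Wrap final raw readings (mod 12): 6.3000 mod 12 = 6.3000; 7.0000 mod 12 = 7.0000; 6.3000 mod 12 = 6.3000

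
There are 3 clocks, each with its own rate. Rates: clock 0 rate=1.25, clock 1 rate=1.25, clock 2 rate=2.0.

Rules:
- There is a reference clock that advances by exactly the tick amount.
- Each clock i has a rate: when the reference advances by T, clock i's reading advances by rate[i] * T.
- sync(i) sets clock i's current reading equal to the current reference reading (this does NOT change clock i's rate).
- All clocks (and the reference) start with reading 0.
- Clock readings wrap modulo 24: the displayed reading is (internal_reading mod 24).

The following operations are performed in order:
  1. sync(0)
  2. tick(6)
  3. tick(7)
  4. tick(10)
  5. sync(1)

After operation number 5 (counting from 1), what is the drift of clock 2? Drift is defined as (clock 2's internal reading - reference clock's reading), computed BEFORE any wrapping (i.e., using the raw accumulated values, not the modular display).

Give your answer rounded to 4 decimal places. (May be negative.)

After op 1 sync(0): ref=0.0000 raw=[0.0000 0.0000 0.0000]
After op 2 tick(6): ref=6.0000 raw=[7.5000 7.5000 12.0000]
After op 3 tick(7): ref=13.0000 raw=[16.2500 16.2500 26.0000]
After op 4 tick(10): ref=23.0000 raw=[28.7500 28.7500 46.0000]
After op 5 sync(1): ref=23.0000 raw=[28.7500 23.0000 46.0000]
Drift of clock 2 after op 5: 46.0000 - 23.0000 = 23.0000

Answer: 23.0000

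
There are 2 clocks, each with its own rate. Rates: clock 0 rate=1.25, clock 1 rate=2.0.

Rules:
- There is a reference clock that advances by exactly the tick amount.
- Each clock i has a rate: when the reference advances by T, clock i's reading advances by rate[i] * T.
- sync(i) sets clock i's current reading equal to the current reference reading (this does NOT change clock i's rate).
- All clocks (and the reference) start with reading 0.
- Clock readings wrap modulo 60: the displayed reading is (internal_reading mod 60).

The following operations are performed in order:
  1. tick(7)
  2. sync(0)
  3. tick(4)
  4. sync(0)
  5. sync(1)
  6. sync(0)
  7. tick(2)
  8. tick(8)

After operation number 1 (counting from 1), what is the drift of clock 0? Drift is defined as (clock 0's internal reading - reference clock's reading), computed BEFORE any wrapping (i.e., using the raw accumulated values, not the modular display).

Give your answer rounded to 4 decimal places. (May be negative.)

Answer: 1.7500

Derivation:
After op 1 tick(7): ref=7.0000 raw=[8.7500 14.0000]
Drift of clock 0 after op 1: 8.7500 - 7.0000 = 1.7500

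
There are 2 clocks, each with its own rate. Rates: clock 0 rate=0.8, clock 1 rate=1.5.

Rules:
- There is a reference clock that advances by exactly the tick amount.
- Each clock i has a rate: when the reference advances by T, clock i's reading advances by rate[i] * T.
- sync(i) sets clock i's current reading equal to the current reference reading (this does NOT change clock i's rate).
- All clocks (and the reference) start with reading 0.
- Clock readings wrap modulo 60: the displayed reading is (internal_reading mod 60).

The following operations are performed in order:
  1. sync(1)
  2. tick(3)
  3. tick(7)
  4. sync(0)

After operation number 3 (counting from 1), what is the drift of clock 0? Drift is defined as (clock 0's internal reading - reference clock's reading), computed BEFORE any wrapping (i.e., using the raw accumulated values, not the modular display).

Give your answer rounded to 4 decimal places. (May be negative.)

After op 1 sync(1): ref=0.0000 raw=[0.0000 0.0000]
After op 2 tick(3): ref=3.0000 raw=[2.4000 4.5000]
After op 3 tick(7): ref=10.0000 raw=[8.0000 15.0000]
Drift of clock 0 after op 3: 8.0000 - 10.0000 = -2.0000

Answer: -2.0000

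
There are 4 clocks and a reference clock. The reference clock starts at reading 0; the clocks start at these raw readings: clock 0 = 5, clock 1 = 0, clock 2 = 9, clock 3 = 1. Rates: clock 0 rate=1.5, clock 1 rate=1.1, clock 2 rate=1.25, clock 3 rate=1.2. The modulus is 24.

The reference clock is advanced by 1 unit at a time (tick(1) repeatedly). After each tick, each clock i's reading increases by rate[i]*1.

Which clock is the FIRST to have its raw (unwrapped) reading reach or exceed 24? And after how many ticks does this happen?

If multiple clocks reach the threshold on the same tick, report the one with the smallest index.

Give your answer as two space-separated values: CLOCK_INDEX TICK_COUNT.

clock 0: start=5, rate=1.5, needs 24-5 = 19; ticks = ceil(19/1.5) = ceil(12.6667) = 13; reading at tick 13 = 5 + 1.5*13 = 24.5000
clock 1: start=0, rate=1.1, needs 24-0 = 24; ticks = ceil(24/1.1) = ceil(21.8182) = 22; reading at tick 22 = 0 + 1.1*22 = 24.2000
clock 2: start=9, rate=1.25, needs 24-9 = 15; ticks = ceil(15/1.25) = ceil(12.0000) = 12; reading at tick 12 = 9 + 1.25*12 = 24.0000
clock 3: start=1, rate=1.2, needs 24-1 = 23; ticks = ceil(23/1.2) = ceil(19.1667) = 20; reading at tick 20 = 1 + 1.2*20 = 25.0000
Minimum tick count = 12; winners = [2]; smallest index = 2

Answer: 2 12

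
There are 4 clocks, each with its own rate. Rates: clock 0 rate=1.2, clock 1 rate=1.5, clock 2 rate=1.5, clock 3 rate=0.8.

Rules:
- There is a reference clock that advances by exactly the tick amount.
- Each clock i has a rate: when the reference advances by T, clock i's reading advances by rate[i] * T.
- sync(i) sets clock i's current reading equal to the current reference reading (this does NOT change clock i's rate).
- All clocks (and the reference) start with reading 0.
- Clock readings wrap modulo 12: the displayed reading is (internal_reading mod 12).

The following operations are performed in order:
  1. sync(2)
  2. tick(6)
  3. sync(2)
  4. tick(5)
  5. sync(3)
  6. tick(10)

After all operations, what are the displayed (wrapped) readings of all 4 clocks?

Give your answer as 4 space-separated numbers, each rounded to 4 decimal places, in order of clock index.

Answer: 1.2000 7.5000 4.5000 7.0000

Derivation:
After op 1 sync(2): ref=0.0000 raw=[0.0000 0.0000 0.0000 0.0000]
After op 2 tick(6): ref=6.0000 raw=[7.2000 9.0000 9.0000 4.8000]
After op 3 sync(2): ref=6.0000 raw=[7.2000 9.0000 6.0000 4.8000]
After op 4 tick(5): ref=11.0000 raw=[13.2000 16.5000 13.5000 8.8000]
After op 5 sync(3): ref=11.0000 raw=[13.2000 16.5000 13.5000 11.0000]
After op 6 tick(10): ref=21.0000 raw=[25.2000 31.5000 28.5000 19.0000]
Wrap final raw readings (mod 12): 25.2000 mod 12 = 1.2000; 31.5000 mod 12 = 7.5000; 28.5000 mod 12 = 4.5000; 19.0000 mod 12 = 7.0000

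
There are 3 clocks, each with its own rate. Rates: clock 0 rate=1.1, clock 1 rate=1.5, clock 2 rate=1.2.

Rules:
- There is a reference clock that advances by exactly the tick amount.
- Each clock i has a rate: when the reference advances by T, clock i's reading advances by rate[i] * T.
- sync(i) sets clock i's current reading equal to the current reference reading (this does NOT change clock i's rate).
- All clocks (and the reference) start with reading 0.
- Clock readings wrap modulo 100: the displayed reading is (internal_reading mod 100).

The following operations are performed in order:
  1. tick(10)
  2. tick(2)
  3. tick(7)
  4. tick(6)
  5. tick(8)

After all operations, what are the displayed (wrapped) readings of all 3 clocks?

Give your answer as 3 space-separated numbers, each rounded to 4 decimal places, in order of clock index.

Answer: 36.3000 49.5000 39.6000

Derivation:
After op 1 tick(10): ref=10.0000 raw=[11.0000 15.0000 12.0000]
After op 2 tick(2): ref=12.0000 raw=[13.2000 18.0000 14.4000]
After op 3 tick(7): ref=19.0000 raw=[20.9000 28.5000 22.8000]
After op 4 tick(6): ref=25.0000 raw=[27.5000 37.5000 30.0000]
After op 5 tick(8): ref=33.0000 raw=[36.3000 49.5000 39.6000]
Wrap final raw readings (mod 100): 36.3000 mod 100 = 36.3000; 49.5000 mod 100 = 49.5000; 39.6000 mod 100 = 39.6000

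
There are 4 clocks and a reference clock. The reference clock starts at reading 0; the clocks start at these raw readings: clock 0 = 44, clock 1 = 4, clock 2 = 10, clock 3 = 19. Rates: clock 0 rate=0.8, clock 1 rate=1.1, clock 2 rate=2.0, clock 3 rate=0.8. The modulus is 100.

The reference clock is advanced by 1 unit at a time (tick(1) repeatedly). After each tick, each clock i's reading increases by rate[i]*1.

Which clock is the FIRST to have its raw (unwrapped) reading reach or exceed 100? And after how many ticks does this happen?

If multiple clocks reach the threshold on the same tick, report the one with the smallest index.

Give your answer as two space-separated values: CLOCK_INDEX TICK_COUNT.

clock 0: start=44, rate=0.8, needs 100-44 = 56; ticks = ceil(56/0.8) = ceil(70.0000) = 70; reading at tick 70 = 44 + 0.8*70 = 100.0000
clock 1: start=4, rate=1.1, needs 100-4 = 96; ticks = ceil(96/1.1) = ceil(87.2727) = 88; reading at tick 88 = 4 + 1.1*88 = 100.8000
clock 2: start=10, rate=2.0, needs 100-10 = 90; ticks = ceil(90/2.0) = ceil(45.0000) = 45; reading at tick 45 = 10 + 2.0*45 = 100.0000
clock 3: start=19, rate=0.8, needs 100-19 = 81; ticks = ceil(81/0.8) = ceil(101.2500) = 102; reading at tick 102 = 19 + 0.8*102 = 100.6000
Minimum tick count = 45; winners = [2]; smallest index = 2

Answer: 2 45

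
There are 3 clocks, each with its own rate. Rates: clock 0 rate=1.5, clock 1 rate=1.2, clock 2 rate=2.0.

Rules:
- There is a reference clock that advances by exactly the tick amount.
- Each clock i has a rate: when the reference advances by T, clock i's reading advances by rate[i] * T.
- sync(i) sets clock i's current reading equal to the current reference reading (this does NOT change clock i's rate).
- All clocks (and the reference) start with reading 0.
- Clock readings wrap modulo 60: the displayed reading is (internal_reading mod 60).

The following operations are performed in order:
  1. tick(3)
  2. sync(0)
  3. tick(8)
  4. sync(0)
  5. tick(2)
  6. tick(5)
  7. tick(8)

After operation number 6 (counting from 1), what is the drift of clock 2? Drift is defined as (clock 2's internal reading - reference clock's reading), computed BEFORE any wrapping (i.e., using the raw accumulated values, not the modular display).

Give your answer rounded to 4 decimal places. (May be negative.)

Answer: 18.0000

Derivation:
After op 1 tick(3): ref=3.0000 raw=[4.5000 3.6000 6.0000]
After op 2 sync(0): ref=3.0000 raw=[3.0000 3.6000 6.0000]
After op 3 tick(8): ref=11.0000 raw=[15.0000 13.2000 22.0000]
After op 4 sync(0): ref=11.0000 raw=[11.0000 13.2000 22.0000]
After op 5 tick(2): ref=13.0000 raw=[14.0000 15.6000 26.0000]
After op 6 tick(5): ref=18.0000 raw=[21.5000 21.6000 36.0000]
Drift of clock 2 after op 6: 36.0000 - 18.0000 = 18.0000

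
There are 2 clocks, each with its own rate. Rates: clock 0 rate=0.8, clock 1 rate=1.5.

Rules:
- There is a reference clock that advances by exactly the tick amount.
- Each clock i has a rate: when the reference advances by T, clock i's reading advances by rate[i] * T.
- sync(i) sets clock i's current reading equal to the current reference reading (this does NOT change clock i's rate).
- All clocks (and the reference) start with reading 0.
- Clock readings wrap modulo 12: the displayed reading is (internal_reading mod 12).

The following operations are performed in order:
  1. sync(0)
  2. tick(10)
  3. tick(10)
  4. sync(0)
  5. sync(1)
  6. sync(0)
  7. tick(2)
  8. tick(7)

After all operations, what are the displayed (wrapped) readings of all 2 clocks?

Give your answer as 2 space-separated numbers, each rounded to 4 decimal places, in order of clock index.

After op 1 sync(0): ref=0.0000 raw=[0.0000 0.0000]
After op 2 tick(10): ref=10.0000 raw=[8.0000 15.0000]
After op 3 tick(10): ref=20.0000 raw=[16.0000 30.0000]
After op 4 sync(0): ref=20.0000 raw=[20.0000 30.0000]
After op 5 sync(1): ref=20.0000 raw=[20.0000 20.0000]
After op 6 sync(0): ref=20.0000 raw=[20.0000 20.0000]
After op 7 tick(2): ref=22.0000 raw=[21.6000 23.0000]
After op 8 tick(7): ref=29.0000 raw=[27.2000 33.5000]
Wrap final raw readings (mod 12): 27.2000 mod 12 = 3.2000; 33.5000 mod 12 = 9.5000

Answer: 3.2000 9.5000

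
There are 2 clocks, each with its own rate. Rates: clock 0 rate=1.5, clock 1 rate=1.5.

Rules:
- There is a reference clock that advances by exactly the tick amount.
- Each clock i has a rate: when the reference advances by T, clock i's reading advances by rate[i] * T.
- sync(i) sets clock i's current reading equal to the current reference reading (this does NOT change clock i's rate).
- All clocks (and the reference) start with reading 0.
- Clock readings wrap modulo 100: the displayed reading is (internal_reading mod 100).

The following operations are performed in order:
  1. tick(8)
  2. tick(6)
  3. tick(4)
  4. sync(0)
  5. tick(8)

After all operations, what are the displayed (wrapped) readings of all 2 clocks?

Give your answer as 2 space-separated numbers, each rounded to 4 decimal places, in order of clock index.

After op 1 tick(8): ref=8.0000 raw=[12.0000 12.0000]
After op 2 tick(6): ref=14.0000 raw=[21.0000 21.0000]
After op 3 tick(4): ref=18.0000 raw=[27.0000 27.0000]
After op 4 sync(0): ref=18.0000 raw=[18.0000 27.0000]
After op 5 tick(8): ref=26.0000 raw=[30.0000 39.0000]
Wrap final raw readings (mod 100): 30.0000 mod 100 = 30.0000; 39.0000 mod 100 = 39.0000

Answer: 30.0000 39.0000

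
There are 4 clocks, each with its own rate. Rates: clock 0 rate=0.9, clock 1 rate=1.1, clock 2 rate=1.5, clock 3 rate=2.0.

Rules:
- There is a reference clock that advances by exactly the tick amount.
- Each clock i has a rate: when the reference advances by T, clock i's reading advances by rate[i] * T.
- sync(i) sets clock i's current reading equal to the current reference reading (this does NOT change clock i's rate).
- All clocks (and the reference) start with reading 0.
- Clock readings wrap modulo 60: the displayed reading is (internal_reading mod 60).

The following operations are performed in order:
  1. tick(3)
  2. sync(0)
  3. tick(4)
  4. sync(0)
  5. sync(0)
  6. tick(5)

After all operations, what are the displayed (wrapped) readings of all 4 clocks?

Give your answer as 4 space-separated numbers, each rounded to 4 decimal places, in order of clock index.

After op 1 tick(3): ref=3.0000 raw=[2.7000 3.3000 4.5000 6.0000]
After op 2 sync(0): ref=3.0000 raw=[3.0000 3.3000 4.5000 6.0000]
After op 3 tick(4): ref=7.0000 raw=[6.6000 7.7000 10.5000 14.0000]
After op 4 sync(0): ref=7.0000 raw=[7.0000 7.7000 10.5000 14.0000]
After op 5 sync(0): ref=7.0000 raw=[7.0000 7.7000 10.5000 14.0000]
After op 6 tick(5): ref=12.0000 raw=[11.5000 13.2000 18.0000 24.0000]
Wrap final raw readings (mod 60): 11.5000 mod 60 = 11.5000; 13.2000 mod 60 = 13.2000; 18.0000 mod 60 = 18.0000; 24.0000 mod 60 = 24.0000

Answer: 11.5000 13.2000 18.0000 24.0000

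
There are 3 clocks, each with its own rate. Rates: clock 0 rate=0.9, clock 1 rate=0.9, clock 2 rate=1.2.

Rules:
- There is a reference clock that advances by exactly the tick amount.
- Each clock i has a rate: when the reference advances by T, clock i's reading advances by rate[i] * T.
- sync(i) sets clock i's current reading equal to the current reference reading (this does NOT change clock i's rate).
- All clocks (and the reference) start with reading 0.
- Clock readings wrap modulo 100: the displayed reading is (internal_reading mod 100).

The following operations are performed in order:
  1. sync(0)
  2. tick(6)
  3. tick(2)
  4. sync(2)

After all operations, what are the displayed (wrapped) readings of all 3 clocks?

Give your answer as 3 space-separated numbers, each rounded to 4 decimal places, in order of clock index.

After op 1 sync(0): ref=0.0000 raw=[0.0000 0.0000 0.0000]
After op 2 tick(6): ref=6.0000 raw=[5.4000 5.4000 7.2000]
After op 3 tick(2): ref=8.0000 raw=[7.2000 7.2000 9.6000]
After op 4 sync(2): ref=8.0000 raw=[7.2000 7.2000 8.0000]
Wrap final raw readings (mod 100): 7.2000 mod 100 = 7.2000; 7.2000 mod 100 = 7.2000; 8.0000 mod 100 = 8.0000

Answer: 7.2000 7.2000 8.0000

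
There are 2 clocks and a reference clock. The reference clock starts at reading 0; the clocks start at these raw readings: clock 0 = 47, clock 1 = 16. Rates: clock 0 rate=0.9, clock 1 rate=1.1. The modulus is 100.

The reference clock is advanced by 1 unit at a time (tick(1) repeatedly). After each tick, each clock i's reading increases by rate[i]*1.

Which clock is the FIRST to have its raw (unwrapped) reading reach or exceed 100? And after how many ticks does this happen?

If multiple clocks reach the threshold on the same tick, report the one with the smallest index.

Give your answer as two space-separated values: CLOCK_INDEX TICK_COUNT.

clock 0: start=47, rate=0.9, needs 100-47 = 53; ticks = ceil(53/0.9) = ceil(58.8889) = 59; reading at tick 59 = 47 + 0.9*59 = 100.1000
clock 1: start=16, rate=1.1, needs 100-16 = 84; ticks = ceil(84/1.1) = ceil(76.3636) = 77; reading at tick 77 = 16 + 1.1*77 = 100.7000
Minimum tick count = 59; winners = [0]; smallest index = 0

Answer: 0 59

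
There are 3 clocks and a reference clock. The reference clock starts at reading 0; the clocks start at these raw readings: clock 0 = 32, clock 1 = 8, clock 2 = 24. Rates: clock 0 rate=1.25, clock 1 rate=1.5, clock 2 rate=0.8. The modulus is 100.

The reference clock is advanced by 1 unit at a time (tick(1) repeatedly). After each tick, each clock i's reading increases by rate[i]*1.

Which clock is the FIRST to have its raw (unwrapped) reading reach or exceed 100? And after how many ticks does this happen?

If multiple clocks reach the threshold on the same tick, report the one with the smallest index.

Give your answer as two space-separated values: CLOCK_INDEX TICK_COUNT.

Answer: 0 55

Derivation:
clock 0: start=32, rate=1.25, needs 100-32 = 68; ticks = ceil(68/1.25) = ceil(54.4000) = 55; reading at tick 55 = 32 + 1.25*55 = 100.7500
clock 1: start=8, rate=1.5, needs 100-8 = 92; ticks = ceil(92/1.5) = ceil(61.3333) = 62; reading at tick 62 = 8 + 1.5*62 = 101.0000
clock 2: start=24, rate=0.8, needs 100-24 = 76; ticks = ceil(76/0.8) = ceil(95.0000) = 95; reading at tick 95 = 24 + 0.8*95 = 100.0000
Minimum tick count = 55; winners = [0]; smallest index = 0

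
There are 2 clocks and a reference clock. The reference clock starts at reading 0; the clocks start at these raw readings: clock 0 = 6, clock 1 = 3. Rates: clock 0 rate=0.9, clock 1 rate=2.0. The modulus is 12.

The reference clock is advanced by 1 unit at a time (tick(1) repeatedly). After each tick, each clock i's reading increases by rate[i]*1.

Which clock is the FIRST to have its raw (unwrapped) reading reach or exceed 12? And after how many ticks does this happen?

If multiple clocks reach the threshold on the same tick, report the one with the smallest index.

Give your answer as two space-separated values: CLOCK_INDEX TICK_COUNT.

Answer: 1 5

Derivation:
clock 0: start=6, rate=0.9, needs 12-6 = 6; ticks = ceil(6/0.9) = ceil(6.6667) = 7; reading at tick 7 = 6 + 0.9*7 = 12.3000
clock 1: start=3, rate=2.0, needs 12-3 = 9; ticks = ceil(9/2.0) = ceil(4.5000) = 5; reading at tick 5 = 3 + 2.0*5 = 13.0000
Minimum tick count = 5; winners = [1]; smallest index = 1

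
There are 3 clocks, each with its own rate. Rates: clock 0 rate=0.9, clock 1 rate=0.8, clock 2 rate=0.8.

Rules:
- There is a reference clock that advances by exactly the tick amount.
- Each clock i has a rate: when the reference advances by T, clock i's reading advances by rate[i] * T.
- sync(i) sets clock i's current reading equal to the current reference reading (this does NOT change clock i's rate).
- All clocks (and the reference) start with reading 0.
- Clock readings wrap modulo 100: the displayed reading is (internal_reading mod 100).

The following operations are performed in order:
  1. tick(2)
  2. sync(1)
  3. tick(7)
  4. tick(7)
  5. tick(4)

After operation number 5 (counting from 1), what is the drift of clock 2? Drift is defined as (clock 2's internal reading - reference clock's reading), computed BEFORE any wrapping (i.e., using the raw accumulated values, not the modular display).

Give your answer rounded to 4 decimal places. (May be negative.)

Answer: -4.0000

Derivation:
After op 1 tick(2): ref=2.0000 raw=[1.8000 1.6000 1.6000]
After op 2 sync(1): ref=2.0000 raw=[1.8000 2.0000 1.6000]
After op 3 tick(7): ref=9.0000 raw=[8.1000 7.6000 7.2000]
After op 4 tick(7): ref=16.0000 raw=[14.4000 13.2000 12.8000]
After op 5 tick(4): ref=20.0000 raw=[18.0000 16.4000 16.0000]
Drift of clock 2 after op 5: 16.0000 - 20.0000 = -4.0000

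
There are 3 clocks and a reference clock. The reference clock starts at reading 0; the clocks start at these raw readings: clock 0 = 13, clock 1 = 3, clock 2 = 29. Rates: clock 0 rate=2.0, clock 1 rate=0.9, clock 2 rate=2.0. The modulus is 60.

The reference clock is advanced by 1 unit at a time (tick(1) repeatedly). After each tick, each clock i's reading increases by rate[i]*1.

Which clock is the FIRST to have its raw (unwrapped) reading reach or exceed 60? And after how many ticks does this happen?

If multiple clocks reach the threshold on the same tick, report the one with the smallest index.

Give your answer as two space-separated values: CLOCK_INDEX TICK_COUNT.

clock 0: start=13, rate=2.0, needs 60-13 = 47; ticks = ceil(47/2.0) = ceil(23.5000) = 24; reading at tick 24 = 13 + 2.0*24 = 61.0000
clock 1: start=3, rate=0.9, needs 60-3 = 57; ticks = ceil(57/0.9) = ceil(63.3333) = 64; reading at tick 64 = 3 + 0.9*64 = 60.6000
clock 2: start=29, rate=2.0, needs 60-29 = 31; ticks = ceil(31/2.0) = ceil(15.5000) = 16; reading at tick 16 = 29 + 2.0*16 = 61.0000
Minimum tick count = 16; winners = [2]; smallest index = 2

Answer: 2 16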